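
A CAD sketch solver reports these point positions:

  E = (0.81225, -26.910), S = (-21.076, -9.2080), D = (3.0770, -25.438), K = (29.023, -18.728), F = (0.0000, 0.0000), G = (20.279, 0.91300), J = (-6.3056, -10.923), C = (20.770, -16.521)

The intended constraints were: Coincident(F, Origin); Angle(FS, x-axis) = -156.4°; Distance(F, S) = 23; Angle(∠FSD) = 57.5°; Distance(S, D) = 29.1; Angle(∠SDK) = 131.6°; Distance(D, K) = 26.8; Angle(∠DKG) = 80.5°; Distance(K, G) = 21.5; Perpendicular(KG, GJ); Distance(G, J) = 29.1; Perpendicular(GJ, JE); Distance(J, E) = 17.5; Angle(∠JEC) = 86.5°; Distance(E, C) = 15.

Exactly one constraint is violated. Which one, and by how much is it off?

Distance(E, C) = 15 — off by 7.50.

F = (0.00, 0.00) ✓; FS at -156.4° ✓; |FS| = 23.00 ✓; ∠FSD = 57.50° ✓; |SD| = 29.10 ✓; ∠SDK = 131.6° ✓; |DK| = 26.80 ✓; ∠DKG = 80.50° ✓; |KG| = 21.50 ✓; ∠(KG, GJ) = 90.00° ✓; |GJ| = 29.10 ✓; ∠(GJ, JE) = 90.00° ✓; |JE| = 17.50 ✓; ∠JEC = 86.50° ✓; |EC| = 22.50 ✗.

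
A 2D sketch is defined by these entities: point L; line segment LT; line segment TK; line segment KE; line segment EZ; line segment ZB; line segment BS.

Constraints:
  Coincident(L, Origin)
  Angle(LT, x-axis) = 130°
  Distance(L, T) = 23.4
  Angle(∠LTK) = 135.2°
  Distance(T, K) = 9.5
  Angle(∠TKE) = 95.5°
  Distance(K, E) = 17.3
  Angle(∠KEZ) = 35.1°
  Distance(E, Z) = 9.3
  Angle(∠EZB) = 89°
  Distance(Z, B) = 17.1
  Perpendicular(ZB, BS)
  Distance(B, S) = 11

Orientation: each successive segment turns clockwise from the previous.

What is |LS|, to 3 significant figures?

42.8

L is at the origin; LT runs at 130.0° with length 23.4, so T = (-15.0, 17.9). ∠LTK = 135.2° gives TK at 85.2° from the x-axis; with |TK| = 9.5, K = (-14.2, 27.4). ∠TKE = 95.5° gives KE at 0.700° from the x-axis; with |KE| = 17.3, E = (3.05, 27.6). ∠KEZ = 35.1° gives EZ at -144° from the x-axis; with |EZ| = 9.3, Z = (-4.49, 22.2). ∠EZB = 89.0° gives ZB at 125° from the x-axis; with |ZB| = 17.1, B = (-14.2, 36.2). The perpendicularity gives BS at right angles to ZB, so BS runs at 34.8°; with |BS| = 11.0, S = (-5.22, 42.5). Then |LS| = |S − L| = 42.8.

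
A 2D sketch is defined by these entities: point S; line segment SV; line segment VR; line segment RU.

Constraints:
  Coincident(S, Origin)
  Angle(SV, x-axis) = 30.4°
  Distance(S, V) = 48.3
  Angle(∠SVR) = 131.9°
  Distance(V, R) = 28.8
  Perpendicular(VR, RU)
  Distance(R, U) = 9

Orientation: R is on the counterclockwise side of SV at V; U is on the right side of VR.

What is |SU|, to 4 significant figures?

75.82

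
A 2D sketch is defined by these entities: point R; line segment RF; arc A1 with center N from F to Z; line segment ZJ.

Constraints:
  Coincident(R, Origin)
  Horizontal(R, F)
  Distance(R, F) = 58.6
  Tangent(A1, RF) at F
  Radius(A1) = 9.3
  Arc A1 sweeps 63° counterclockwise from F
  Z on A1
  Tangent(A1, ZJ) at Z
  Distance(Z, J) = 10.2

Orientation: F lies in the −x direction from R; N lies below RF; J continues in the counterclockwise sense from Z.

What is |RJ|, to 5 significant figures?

72.907

On A1, F sits at bearing 90° from N; a 63° counterclockwise sweep puts Z at bearing 153°, so Z = N + 9.3·(cos 153°, sin 153°) = (-66.886, -5.0779). Tangency of A1 to ZJ means the radius NZ is perpendicular to ZJ, so ZJ runs along (−sin 153°, cos 153°); with |ZJ| = 10.2, J = (-71.517, -14.166). Then |RJ| = |J − R| = 72.907.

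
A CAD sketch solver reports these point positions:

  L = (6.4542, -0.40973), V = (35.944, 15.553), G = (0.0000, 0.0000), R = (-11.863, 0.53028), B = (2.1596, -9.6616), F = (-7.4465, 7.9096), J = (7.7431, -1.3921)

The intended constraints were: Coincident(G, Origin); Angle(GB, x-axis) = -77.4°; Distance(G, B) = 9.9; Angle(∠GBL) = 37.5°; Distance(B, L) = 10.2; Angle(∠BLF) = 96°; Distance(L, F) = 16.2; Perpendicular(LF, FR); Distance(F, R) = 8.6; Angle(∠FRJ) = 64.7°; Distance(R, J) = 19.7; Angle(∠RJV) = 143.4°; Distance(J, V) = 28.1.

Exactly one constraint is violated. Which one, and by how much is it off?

Distance(J, V) = 28.1 — off by 4.80.

G = (0.00, 0.00) ✓; GB at -77.40° ✓; |GB| = 9.900 ✓; ∠GBL = 37.50° ✓; |BL| = 10.20 ✓; ∠BLF = 96.00° ✓; |LF| = 16.20 ✓; ∠(LF, FR) = 90.00° ✓; |FR| = 8.600 ✓; ∠FRJ = 64.70° ✓; |RJ| = 19.70 ✓; ∠RJV = 143.4° ✓; |JV| = 32.90 ✗.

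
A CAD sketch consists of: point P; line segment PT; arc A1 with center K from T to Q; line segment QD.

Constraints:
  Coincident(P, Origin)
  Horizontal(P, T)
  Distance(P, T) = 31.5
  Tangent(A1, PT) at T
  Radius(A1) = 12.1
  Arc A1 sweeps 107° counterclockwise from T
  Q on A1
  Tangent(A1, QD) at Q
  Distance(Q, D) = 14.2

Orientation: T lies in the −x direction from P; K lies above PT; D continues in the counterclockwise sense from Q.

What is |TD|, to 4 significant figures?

30.14

P is at the origin; PT is horizontal with |PT| = 31.5 and T on the −x side, so T = (-31.50, 0.000). Tangency of A1 to PT means the radius KT is perpendicular to PT, so K = T + (0, 12.1) = (-31.50, 12.10). On A1, T sits at bearing -90° from K; a 107° counterclockwise sweep puts Q at bearing 17°, so Q = K + 12.1·(cos 17°, sin 17°) = (-19.93, 15.64). Tangency of A1 to QD means the radius KQ is perpendicular to QD, so QD runs along (−sin 17°, cos 17°); with |QD| = 14.2, D = (-24.08, 29.22). Then |TD| = |D − T| = 30.14.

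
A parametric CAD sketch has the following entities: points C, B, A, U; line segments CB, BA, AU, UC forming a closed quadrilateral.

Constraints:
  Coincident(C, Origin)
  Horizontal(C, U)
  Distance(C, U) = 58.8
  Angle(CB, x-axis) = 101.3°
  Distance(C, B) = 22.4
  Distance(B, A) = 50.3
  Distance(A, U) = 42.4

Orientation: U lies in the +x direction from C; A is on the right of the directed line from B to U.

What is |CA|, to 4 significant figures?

30.29

Checks: CB at 101.3° ✓; |BA| = 50.30 ✓; |AU| = 42.40 ✓.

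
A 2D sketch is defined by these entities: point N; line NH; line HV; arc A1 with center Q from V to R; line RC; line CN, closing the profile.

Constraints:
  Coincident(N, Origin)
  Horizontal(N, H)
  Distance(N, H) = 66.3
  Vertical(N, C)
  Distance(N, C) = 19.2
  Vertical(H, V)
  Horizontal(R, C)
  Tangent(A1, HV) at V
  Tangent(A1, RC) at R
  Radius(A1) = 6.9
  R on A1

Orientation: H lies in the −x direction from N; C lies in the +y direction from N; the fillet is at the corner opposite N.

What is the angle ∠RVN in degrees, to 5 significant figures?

55.510°

N is at the origin; NH is horizontal with |NH| = 66.3 and H on the −x side, so H = (-66.300, 0.0000). NC is vertical with |NC| = 19.2 and C on the +y side, so C = (0.0000, 19.200). The virtual corner opposite N is at (-66.300, 19.200). Since A1 is tangent to HV there, QV ⟂ HV and A1 meets RC tangentially, so QR is at right angles to RC, with radius 6.9, so the center Q sits 6.9 in from both sides at Q = (-59.400, 12.300). That places the tangent points at V = (-66.300, 12.300) on HV and R = (-59.400, 19.200) on RC. Then cos ∠RVN = VR·VN / (|VR||VN|), giving 55.510°.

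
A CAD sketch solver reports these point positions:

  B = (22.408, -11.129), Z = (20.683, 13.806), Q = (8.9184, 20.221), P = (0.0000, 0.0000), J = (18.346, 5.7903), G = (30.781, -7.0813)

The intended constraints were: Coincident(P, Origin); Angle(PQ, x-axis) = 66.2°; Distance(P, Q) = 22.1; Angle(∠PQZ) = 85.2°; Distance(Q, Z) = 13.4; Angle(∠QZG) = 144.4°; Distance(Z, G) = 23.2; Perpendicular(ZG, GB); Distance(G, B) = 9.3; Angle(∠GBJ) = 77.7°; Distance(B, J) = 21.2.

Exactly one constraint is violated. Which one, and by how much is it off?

Distance(B, J) = 21.2 — off by 3.80.

P = (0.00, 0.00) ✓; PQ at 66.20° ✓; |PQ| = 22.10 ✓; ∠PQZ = 85.20° ✓; |QZ| = 13.40 ✓; ∠QZG = 144.4° ✓; |ZG| = 23.20 ✓; ∠(ZG, GB) = 90.00° ✓; |GB| = 9.300 ✓; ∠GBJ = 77.70° ✓; |BJ| = 17.40 ✗.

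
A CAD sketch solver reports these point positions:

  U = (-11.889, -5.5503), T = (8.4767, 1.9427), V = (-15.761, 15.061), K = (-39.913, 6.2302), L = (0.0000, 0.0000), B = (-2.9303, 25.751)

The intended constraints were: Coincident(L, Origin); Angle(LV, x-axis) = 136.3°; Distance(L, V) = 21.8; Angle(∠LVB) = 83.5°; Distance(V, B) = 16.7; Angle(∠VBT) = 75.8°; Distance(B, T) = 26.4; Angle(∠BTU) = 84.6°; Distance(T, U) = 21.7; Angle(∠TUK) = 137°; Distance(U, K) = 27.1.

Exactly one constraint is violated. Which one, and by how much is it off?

Distance(U, K) = 27.1 — off by 3.30.

L = (0.00, 0.00) ✓; LV at 136.3° ✓; |LV| = 21.80 ✓; ∠LVB = 83.50° ✓; |VB| = 16.70 ✓; ∠VBT = 75.80° ✓; |BT| = 26.40 ✓; ∠BTU = 84.60° ✓; |TU| = 21.70 ✓; ∠TUK = 137.0° ✓; |UK| = 30.40 ✗.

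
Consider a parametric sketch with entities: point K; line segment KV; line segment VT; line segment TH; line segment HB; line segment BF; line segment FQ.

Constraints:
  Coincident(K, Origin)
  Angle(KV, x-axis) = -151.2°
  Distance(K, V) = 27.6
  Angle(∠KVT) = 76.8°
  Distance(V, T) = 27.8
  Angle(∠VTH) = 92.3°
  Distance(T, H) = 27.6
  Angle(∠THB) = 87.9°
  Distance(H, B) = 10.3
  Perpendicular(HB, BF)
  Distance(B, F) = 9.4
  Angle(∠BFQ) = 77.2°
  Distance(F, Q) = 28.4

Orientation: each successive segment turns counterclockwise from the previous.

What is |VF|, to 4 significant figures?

26.01

∠THB = 87.9° gives HB at 131.8° from the x-axis; with |HB| = 10.3, B = (8.786, -8.647). HB ⟂ BF, so BF runs at -138.2°; with |BF| = 9.4, F = (1.778, -14.91). Then |VF| = |F − V| = 26.01.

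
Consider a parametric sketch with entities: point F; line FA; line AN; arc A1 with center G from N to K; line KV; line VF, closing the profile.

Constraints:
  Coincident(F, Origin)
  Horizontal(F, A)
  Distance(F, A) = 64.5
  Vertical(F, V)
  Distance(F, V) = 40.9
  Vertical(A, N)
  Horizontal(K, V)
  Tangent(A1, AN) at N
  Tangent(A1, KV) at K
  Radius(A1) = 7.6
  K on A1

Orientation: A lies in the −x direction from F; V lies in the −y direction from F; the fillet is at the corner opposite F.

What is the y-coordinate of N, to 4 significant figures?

-33.30

F is at the origin; FA is horizontal with |FA| = 64.5 and A on the −x side, so A = (-64.50, 0.000). F and V share the same x with |FV| = 40.9 and V on the −y side, so V = (0.000, -40.90). The virtual corner opposite F is at (-64.50, -40.90). Tangency of A1 to AN means the radius GN is perpendicular to AN and A1 meets KV tangentially, so GK is at right angles to KV, with radius 7.6, so the center G sits 7.6 in from both sides at G = (-56.90, -33.30). That places the tangent points at N = (-64.50, -33.30) on AN and K = (-56.90, -40.90) on KV. So N.y = -33.30.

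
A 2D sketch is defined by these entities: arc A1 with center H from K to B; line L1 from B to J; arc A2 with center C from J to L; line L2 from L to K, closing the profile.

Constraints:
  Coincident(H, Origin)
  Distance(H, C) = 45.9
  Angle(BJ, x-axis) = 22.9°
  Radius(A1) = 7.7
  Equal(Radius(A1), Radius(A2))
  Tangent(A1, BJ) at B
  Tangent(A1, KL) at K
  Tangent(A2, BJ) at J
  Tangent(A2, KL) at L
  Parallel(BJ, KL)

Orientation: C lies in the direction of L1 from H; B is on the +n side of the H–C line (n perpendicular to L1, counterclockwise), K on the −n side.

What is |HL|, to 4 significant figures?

46.54

Tangency of A1 to both parallel lines with radius 7.7 puts B and K at H ± 7.7·n: B = (-2.996, 7.093), K = (2.996, -7.093). Equal radii place J and L the same way about C: J = C + 7.7·n = (39.29, 24.95), L = C − 7.7·n = (45.28, 10.77). Then |HL| = |L − H| = 46.54.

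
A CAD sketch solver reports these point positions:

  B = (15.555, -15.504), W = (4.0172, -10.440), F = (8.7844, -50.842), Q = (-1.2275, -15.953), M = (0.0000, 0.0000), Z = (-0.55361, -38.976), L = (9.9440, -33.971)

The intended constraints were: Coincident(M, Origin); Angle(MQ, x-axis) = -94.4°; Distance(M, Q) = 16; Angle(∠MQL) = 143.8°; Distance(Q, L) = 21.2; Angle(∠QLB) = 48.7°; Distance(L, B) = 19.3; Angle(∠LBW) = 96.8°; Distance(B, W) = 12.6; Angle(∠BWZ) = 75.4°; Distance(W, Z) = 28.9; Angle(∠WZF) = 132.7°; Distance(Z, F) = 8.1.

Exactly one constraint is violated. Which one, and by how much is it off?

Distance(Z, F) = 8.1 — off by 7.00.

M = (0.00, 0.00) ✓; MQ at -94.40° ✓; |MQ| = 16.00 ✓; ∠MQL = 143.8° ✓; |QL| = 21.20 ✓; ∠QLB = 48.70° ✓; |LB| = 19.30 ✓; ∠LBW = 96.80° ✓; |BW| = 12.60 ✓; ∠BWZ = 75.40° ✓; |WZ| = 28.90 ✓; ∠WZF = 132.7° ✓; |ZF| = 15.10 ✗.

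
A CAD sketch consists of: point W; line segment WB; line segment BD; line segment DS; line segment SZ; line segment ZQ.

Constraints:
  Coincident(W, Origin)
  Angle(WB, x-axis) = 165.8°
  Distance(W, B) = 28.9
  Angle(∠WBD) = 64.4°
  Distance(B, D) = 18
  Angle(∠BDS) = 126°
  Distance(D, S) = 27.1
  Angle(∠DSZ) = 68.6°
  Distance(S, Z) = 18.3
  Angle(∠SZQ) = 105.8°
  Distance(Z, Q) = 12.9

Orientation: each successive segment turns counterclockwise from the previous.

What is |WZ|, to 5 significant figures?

3.7626

W is at the origin; WB runs at 165.8° with length 28.9, so B = (-28.017, 7.0894). ∠WBD = 64.4° gives BD at -78.600° from the x-axis; with |BD| = 18.0, D = (-24.459, -10.555). ∠BDS = 126.0° gives DS at -24.600° from the x-axis; with |DS| = 27.1, S = (0.18116, -21.837). ∠DSZ = 68.6° gives SZ at 86.800° from the x-axis; with |SZ| = 18.3, Z = (1.2027, -3.5652). Then |WZ| = |Z − W| = 3.7626.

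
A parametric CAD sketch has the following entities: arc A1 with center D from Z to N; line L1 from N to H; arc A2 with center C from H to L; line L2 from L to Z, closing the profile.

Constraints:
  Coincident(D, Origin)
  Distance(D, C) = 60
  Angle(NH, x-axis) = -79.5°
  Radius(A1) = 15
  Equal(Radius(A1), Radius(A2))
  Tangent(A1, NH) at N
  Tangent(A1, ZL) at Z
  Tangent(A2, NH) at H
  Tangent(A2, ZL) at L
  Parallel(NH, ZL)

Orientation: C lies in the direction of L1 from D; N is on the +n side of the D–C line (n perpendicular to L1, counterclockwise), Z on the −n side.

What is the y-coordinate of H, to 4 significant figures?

-56.26

The slot axis is L1's direction at -79.5°, so u = (cos -79.5°, sin -79.5°) = (0.1822, -0.9833) and n = (−sin -79.5°, cos -79.5°) = (0.9833, 0.1822). D is at the origin and C lies 60.0 along u from D, so C = 60.0·u = (10.93, -59.00). Tangency of A1 to both parallel lines with radius 15.0 puts N and Z at D ± 15.0·n: N = (14.75, 2.734), Z = (-14.75, -2.734). Equal radii place H and L the same way about C: H = C + 15.0·n = (25.68, -56.26), L = C − 15.0·n = (-3.815, -61.73). So H.y = -56.26.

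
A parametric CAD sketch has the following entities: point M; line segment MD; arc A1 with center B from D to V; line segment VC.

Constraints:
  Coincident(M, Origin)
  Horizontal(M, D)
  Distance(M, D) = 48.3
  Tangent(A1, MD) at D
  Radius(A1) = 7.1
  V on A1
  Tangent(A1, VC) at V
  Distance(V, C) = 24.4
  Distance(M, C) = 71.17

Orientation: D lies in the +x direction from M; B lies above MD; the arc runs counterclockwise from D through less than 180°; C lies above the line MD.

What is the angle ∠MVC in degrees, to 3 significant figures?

124°

M is at the origin; MD is horizontal with |MD| = 48.3 and D on the +x side, so D = (48.3, 0.00). Tangency of A1 to MD means the radius BD is perpendicular to MD, so B = D + (0, 7.1) = (48.3, 7.10). Since BV ⟂ VC (tangency), |BC| = √(7.1² + 24.4²) = 25.4 regardless of where V sits on A1. So C lies on both circle(M, 71.17) and circle(B, 25.4); the above-MD intersection is C = (66.8, 24.5). V is the foot of the tangent from C: V = (54.4, 3.49).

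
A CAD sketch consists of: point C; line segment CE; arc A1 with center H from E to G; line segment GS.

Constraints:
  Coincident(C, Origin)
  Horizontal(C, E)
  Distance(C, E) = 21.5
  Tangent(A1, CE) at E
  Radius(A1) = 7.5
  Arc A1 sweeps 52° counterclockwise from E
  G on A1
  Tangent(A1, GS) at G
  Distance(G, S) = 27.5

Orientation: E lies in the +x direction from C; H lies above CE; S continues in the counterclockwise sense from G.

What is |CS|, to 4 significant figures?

50.68

On A1, E sits at bearing -90° from H; a 52° counterclockwise sweep puts G at bearing -38°, so G = H + 7.5·(cos -38°, sin -38°) = (27.41, 2.883). Tangency of A1 to GS means the radius HG is perpendicular to GS, so GS runs along (−sin -38°, cos -38°); with |GS| = 27.5, S = (44.34, 24.55). Then |CS| = |S − C| = 50.68.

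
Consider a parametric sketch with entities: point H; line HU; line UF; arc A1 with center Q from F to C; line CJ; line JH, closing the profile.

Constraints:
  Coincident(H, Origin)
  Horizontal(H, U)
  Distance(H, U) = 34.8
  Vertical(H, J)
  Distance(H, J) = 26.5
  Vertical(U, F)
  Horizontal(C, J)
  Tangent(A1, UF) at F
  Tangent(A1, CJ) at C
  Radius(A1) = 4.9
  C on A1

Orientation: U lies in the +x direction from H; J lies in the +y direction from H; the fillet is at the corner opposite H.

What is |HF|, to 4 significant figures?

40.96

The virtual corner opposite H is at (34.80, 26.50). Since A1 is tangent to UF there, QF ⟂ UF and A1 meets CJ tangentially, so QC is at right angles to CJ, with radius 4.9, so the center Q sits 4.9 in from both sides at Q = (29.90, 21.60). That places the tangent points at F = (34.80, 21.60) on UF and C = (29.90, 26.50) on CJ. Then |HF| = |F − H| = 40.96.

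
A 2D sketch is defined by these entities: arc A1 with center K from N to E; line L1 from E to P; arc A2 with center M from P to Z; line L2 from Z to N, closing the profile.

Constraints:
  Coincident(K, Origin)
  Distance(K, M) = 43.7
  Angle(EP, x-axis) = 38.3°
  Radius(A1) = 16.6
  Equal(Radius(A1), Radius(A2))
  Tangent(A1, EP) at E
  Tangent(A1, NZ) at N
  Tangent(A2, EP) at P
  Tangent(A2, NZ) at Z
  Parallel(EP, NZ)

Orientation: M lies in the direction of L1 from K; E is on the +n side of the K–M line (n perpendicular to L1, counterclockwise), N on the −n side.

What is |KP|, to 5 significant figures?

46.747

Tangency of A1 to both parallel lines with radius 16.6 puts E and N at K ± 16.6·n: E = (-10.288, 13.027), N = (10.288, -13.027). Equal radii place P and Z the same way about M: P = M + 16.6·n = (24.006, 40.112), Z = M − 16.6·n = (44.583, 14.057). Then |KP| = |P − K| = 46.747.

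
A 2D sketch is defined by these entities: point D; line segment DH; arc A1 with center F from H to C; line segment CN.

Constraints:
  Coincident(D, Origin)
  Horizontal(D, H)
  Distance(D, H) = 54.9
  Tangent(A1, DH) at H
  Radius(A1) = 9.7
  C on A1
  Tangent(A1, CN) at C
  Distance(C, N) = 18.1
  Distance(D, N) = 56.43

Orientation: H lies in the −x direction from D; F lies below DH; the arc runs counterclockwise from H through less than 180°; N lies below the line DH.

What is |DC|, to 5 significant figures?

63.777

Checks: D = (0.00, 0.00) ✓; |FC| = 9.700 ✓; ∠(FC, CN) = 90.00° ✓; |CN| = 18.10 ✓; |DN| = 56.43 ✓.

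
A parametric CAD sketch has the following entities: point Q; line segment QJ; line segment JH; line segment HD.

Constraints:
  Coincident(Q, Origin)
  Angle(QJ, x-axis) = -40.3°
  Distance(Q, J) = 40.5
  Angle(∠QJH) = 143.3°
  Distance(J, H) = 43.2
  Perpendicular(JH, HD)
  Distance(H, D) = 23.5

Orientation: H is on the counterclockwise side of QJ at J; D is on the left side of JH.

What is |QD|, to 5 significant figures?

75.675

∠QJH = 143.3°, so JH runs at -40.3° + (180° − 143.3°) = -3.6000° from the x-axis; with |JH| = 43.2, H = J + 43.2·(cos -3.6000°, sin -3.6000°) = (74.003, -28.908). JH is perpendicular to HD; with |HD| = 23.5 on the left of JH, D = H + 23.5·(0.062791, 0.99803) = (75.478, -5.4539). Then |QD| = |D − Q| = 75.675.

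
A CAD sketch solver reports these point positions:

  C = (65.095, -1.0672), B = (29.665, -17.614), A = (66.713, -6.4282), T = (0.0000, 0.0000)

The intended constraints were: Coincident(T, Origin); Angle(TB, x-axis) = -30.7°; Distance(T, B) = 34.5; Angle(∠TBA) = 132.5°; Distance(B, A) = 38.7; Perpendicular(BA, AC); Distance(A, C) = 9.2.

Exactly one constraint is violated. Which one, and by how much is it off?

Distance(A, C) = 9.2 — off by 3.60.

T = (0.00, 0.00) ✓; TB at -30.70° ✓; |TB| = 34.50 ✓; ∠TBA = 132.5° ✓; |BA| = 38.70 ✓; ∠(BA, AC) = 89.99° ✓; |AC| = 5.600 ✗.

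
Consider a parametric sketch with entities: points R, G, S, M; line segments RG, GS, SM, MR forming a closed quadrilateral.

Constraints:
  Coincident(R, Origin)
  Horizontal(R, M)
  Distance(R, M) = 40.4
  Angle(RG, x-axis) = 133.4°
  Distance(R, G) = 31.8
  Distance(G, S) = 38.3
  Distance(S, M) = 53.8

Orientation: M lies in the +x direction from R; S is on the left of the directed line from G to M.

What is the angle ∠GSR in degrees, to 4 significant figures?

43.56°

R is at the origin; RM is horizontal with |RM| = 40.4 and M in +x, so M = (40.4, 0). RG runs at 133.4° with |RG| = 31.8, so G = (-21.85, 23.11). S is determined by |GS| = 38.3 and |SM| = 53.8 together: it lies at the intersection of circle(G, 38.3) and circle(M, 53.8). With |GM| = 66.40, the foot of the radical line on GM is 22.45 from G and the perpendicular offset is √(38.3² − 22.45²) = 31.03. Taking the left-of-GM solution: S = (9.995, 44.38).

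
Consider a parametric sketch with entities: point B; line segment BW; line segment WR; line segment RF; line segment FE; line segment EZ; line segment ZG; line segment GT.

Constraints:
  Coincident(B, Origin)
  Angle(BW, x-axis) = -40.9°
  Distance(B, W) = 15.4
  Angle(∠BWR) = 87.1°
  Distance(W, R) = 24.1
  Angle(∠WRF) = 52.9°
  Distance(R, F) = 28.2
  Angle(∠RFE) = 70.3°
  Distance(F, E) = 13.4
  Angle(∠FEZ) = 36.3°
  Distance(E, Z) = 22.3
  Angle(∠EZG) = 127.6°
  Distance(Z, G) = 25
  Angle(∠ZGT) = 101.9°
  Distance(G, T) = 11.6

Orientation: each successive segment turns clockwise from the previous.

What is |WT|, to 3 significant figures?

51.8

B is at the origin; BW runs at -40.9° with length 15.4, so W = (11.6, -10.1). ∠BWR = 87.1° gives WR at -134° from the x-axis; with |WR| = 24.1, R = (-5.04, -27.5). ∠WRF = 52.9° gives RF at 99.1° from the x-axis; with |RF| = 28.2, F = (-9.50, 0.368). ∠RFE = 70.3° gives FE at -10.6° from the x-axis; with |FE| = 13.4, E = (3.67, -2.10). ∠FEZ = 36.3° gives EZ at -154° from the x-axis; with |EZ| = 22.3, Z = (-16.4, -11.8). ∠EZG = 127.6° gives ZG at 153° from the x-axis; with |ZG| = 25.0, G = (-38.8, -0.535). ∠ZGT = 101.9° gives GT at 75.2° from the x-axis; with |GT| = 11.6, T = (-35.8, 10.7). Then |WT| = |T − W| = 51.8.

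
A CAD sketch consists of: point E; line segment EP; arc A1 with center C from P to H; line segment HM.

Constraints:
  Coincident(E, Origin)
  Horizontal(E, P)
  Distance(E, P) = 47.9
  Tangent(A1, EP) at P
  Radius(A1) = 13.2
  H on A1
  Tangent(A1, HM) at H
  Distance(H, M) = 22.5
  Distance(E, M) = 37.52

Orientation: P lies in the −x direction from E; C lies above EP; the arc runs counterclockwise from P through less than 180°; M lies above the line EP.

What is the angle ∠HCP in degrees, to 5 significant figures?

62.788°

E is at the origin; E and P share the same y with |EP| = 47.9 and P on the −x side, so P = (-47.900, 0.0000). The tangent condition forces CP to be normal to EP, so C = P + (0, 13.2) = (-47.900, 13.200). Since CH ⟂ HM (tangency), |CM| = √(13.2² + 22.5²) = 26.086 regardless of where H sits on A1. So M lies on both circle(E, 37.52) and circle(C, 26.086); the above-EP intersection is M = (-25.872, 27.173). H is the foot of the tangent from M: H = (-36.161, 7.1637).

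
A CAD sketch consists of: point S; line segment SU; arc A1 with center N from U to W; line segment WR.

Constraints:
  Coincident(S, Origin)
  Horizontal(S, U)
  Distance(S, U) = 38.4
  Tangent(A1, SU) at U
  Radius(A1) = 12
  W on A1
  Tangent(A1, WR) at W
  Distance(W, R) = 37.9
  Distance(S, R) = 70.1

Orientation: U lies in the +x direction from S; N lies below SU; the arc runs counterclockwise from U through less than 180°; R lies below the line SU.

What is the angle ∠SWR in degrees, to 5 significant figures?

155.78°

Checks: |NU| = 12.00 ✓; |NW| = 12.00 ✓; ∠(NW, WR) = 90.00° ✓; |WR| = 37.90 ✓; |SR| = 70.10 ✓.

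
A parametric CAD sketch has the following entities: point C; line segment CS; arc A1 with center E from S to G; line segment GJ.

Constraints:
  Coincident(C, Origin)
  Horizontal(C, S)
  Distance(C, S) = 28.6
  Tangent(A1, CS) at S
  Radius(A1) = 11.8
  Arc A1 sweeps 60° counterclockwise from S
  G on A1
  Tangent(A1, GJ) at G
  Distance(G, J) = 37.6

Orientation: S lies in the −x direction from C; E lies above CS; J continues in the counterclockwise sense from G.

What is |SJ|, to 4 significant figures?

48.18

C is at the origin; C and S share the same y with |CS| = 28.6 and S on the −x side, so S = (-28.60, 0.000). The tangent condition forces ES to be normal to CS, so E = S + (0, 11.8) = (-28.60, 11.80). On A1, S sits at bearing -90° from E; a 60° counterclockwise sweep puts G at bearing -30°, so G = E + 11.8·(cos -30°, sin -30°) = (-18.38, 5.900). Since A1 is tangent to GJ there, EG ⟂ GJ, so GJ runs along (−sin -30°, cos -30°); with |GJ| = 37.6, J = (0.4191, 38.46). Then |SJ| = |J − S| = 48.18.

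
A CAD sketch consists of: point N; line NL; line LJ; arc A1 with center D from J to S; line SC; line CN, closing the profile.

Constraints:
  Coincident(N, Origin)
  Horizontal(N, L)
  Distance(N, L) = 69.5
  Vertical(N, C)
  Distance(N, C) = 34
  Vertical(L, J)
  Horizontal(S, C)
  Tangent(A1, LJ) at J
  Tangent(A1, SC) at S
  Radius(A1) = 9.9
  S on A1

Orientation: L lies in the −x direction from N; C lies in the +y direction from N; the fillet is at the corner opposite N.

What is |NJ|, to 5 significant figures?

73.560

The virtual corner opposite N is at (-69.500, 34.000). Tangency of A1 to LJ means the radius DJ is perpendicular to LJ and since A1 is tangent to SC there, DS ⟂ SC, with radius 9.9, so the center D sits 9.9 in from both sides at D = (-59.600, 24.100). That places the tangent points at J = (-69.500, 24.100) on LJ and S = (-59.600, 34.000) on SC. Then |NJ| = |J − N| = 73.560.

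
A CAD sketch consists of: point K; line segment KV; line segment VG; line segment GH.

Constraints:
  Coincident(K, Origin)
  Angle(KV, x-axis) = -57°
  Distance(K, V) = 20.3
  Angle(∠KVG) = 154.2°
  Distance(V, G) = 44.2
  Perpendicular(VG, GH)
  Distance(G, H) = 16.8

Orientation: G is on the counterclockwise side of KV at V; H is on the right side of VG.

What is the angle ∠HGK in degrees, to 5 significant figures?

98.049°

K is at the origin; KV runs at -57.0° with length 20.3, so V = 20.3·(cos -57.0°, sin -57.0°) = (11.056, -17.025). ∠KVG = 154.2°, so VG runs at -57.0° + (180° − 154.2°) = -31.200° from the x-axis; with |VG| = 44.2, G = V + 44.2·(cos -31.200°, sin -31.200°) = (48.863, -39.922). VG ⟂ GH; with |GH| = 16.8 on the right of VG, H = G + 16.8·(-0.51803, -0.85536) = (40.160, -54.292). Then cos ∠HGK = GH·GK / (|GH||GK|), giving 98.049°.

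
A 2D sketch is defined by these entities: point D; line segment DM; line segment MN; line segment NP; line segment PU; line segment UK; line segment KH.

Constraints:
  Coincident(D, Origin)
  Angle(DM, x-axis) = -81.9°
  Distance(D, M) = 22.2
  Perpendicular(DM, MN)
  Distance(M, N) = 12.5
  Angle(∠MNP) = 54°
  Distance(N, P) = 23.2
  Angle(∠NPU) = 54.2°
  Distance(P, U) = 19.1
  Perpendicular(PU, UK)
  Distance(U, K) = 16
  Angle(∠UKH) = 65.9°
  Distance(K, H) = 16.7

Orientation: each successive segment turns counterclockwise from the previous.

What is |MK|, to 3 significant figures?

9.20

D is at the origin; DM runs at -81.9° with length 22.2, so M = (3.13, -22.0). DM ⟂ MN, so MN runs at 8.10°; with |MN| = 12.5, N = (15.5, -20.2). ∠MNP = 54.0° gives NP at 134° from the x-axis; with |NP| = 23.2, P = (-0.642, -3.56). ∠NPU = 54.2° gives PU at -100° from the x-axis; with |PU| = 19.1, U = (-3.99, -22.4). The perpendicularity gives UK at right angles to PU, so UK runs at -10.1°; with |UK| = 16.0, K = (11.8, -25.2). Then |MK| = |K − M| = 9.20.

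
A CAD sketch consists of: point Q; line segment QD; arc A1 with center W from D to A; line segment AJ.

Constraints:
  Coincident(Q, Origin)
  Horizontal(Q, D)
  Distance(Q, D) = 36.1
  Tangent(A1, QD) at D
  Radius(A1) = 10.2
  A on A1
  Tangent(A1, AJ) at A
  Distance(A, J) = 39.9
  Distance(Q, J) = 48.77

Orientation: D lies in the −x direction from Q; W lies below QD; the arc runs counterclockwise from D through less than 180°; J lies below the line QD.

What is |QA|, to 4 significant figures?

46.77

Checks: ∠(WD, DQ) = 90.00° ✓; |WD| = 10.20 ✓; |WA| = 10.20 ✓; ∠(WA, AJ) = 90.00° ✓; |AJ| = 39.90 ✓; |QJ| = 48.77 ✓.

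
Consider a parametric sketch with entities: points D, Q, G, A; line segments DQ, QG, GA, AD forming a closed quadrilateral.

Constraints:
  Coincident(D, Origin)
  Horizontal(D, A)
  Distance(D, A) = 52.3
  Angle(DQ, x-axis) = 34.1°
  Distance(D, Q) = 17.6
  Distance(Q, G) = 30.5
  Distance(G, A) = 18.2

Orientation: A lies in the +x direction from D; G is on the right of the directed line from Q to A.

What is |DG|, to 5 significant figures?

38.786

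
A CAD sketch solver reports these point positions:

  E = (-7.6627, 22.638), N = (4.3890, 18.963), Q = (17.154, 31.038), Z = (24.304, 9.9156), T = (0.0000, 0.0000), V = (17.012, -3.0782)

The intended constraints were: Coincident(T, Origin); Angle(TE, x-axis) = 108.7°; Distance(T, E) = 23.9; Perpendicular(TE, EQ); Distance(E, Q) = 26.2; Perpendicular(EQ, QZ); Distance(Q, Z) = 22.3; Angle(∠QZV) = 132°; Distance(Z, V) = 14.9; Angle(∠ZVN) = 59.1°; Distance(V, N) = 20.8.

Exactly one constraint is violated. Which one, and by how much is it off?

Distance(V, N) = 20.8 — off by 4.60.

T = (0.00, 0.00) ✓; TE at 108.7° ✓; |TE| = 23.90 ✓; ∠(TE, EQ) = 90.00° ✓; |EQ| = 26.20 ✓; ∠(EQ, QZ) = 90.00° ✓; |QZ| = 22.30 ✓; ∠QZV = 132.0° ✓; |ZV| = 14.90 ✓; ∠ZVN = 59.10° ✓; |VN| = 25.40 ✗.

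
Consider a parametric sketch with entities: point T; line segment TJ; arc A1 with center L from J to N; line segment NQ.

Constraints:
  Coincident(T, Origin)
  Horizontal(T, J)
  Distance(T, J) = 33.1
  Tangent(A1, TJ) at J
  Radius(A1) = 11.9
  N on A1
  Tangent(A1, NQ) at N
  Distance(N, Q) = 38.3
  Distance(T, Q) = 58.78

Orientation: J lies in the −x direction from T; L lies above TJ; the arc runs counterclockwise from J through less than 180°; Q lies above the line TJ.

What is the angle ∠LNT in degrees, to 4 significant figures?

136.9°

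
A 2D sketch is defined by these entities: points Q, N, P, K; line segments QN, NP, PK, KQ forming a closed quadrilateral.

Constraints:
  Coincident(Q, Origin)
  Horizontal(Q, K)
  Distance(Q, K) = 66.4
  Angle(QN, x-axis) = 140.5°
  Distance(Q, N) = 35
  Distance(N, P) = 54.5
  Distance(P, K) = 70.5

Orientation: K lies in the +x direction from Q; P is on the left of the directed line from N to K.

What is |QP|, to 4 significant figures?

55.19

Checks: |NP| = 54.50 ✓; |PK| = 70.50 ✓.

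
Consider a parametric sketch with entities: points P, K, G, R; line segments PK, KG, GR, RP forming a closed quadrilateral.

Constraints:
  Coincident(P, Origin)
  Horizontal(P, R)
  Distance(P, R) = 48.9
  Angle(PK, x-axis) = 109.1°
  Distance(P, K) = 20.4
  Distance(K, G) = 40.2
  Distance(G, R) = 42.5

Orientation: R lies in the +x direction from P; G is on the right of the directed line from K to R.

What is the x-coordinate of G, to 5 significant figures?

10.067

P is at the origin; PR is horizontal with |PR| = 48.9 and R in +x, so R = (48.9, 0). PK runs at 109.1° with |PK| = 20.4, so K = (-6.6752, 19.277). G is determined by |KG| = 40.2 and |GR| = 42.5 together: it lies at the intersection of circle(K, 40.2) and circle(R, 42.5). With |KR| = 58.824, the foot of the radical line on KR is 27.795 from K and the perpendicular offset is √(40.2² − 27.795²) = 29.043. Taking the right-of-KR solution: G = (10.067, -17.271).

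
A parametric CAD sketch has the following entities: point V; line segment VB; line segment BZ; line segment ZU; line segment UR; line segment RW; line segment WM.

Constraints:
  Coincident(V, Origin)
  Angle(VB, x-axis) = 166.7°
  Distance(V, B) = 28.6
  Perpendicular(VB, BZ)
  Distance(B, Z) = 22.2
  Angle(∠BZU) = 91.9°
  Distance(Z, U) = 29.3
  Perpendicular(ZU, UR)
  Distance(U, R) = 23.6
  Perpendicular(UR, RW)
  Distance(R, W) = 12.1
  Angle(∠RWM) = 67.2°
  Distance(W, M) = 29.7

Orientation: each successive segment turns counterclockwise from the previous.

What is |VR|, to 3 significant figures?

1.52

V is at the origin; VB runs at 166.7° with length 28.6, so B = (-27.8, 6.58). VB ⟂ BZ, so BZ runs at -103°; with |BZ| = 22.2, Z = (-32.9, -15.0). ∠BZU = 91.9° gives ZU at -15.2° from the x-axis; with |ZU| = 29.3, U = (-4.67, -22.7). ZU is perpendicular to UR, so UR runs at 74.8°; with |UR| = 23.6, R = (1.52, 0.0671). Then |VR| = |R − V| = 1.52.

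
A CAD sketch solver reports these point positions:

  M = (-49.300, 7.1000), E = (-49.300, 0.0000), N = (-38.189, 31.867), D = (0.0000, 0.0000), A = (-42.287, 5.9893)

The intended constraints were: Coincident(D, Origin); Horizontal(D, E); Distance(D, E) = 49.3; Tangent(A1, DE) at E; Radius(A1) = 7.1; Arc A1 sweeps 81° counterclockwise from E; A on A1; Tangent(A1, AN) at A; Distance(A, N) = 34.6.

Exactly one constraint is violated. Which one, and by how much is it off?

Distance(A, N) = 34.6 — off by 8.40.

D = (0.00, 0.00) ✓; D.y = 0.00, E.y = 0.00 ✓; |DE| = 49.30 ✓; ∠(ME, ED) = 90.00° ✓; |ME| = 7.100 ✓; bearing(M→A) − bearing(M→E) = 81.00° ✓; |MA| = 7.100 ✓; ∠(MA, AN) = 90.00° ✓; |AN| = 26.20 ✗.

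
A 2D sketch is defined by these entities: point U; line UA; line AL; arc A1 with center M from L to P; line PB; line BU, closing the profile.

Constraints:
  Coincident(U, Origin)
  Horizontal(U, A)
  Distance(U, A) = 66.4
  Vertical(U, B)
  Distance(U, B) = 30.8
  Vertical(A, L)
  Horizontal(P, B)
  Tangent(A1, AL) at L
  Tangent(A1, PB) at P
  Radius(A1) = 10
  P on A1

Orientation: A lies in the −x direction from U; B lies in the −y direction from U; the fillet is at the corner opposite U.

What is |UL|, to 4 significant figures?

69.58

The virtual corner opposite U is at (-66.40, -30.80). Since A1 is tangent to AL there, ML ⟂ AL and the tangent condition forces MP to be normal to PB, with radius 10.0, so the center M sits 10.0 in from both sides at M = (-56.40, -20.80). That places the tangent points at L = (-66.40, -20.80) on AL and P = (-56.40, -30.80) on PB. Then |UL| = |L − U| = 69.58.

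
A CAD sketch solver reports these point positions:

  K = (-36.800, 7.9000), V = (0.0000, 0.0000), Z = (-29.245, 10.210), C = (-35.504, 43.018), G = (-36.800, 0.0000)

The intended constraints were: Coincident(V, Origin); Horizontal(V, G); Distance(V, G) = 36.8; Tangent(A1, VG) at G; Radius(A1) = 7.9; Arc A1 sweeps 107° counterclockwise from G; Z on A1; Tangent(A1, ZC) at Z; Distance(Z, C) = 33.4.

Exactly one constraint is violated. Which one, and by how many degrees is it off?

Tangent(A1, ZC) at Z — off by 6.20°.

V = (0.00, 0.00) ✓; V.y = 0.00, G.y = 0.00 ✓; |VG| = 36.80 ✓; ∠(KG, GV) = 90.00° ✓; |KG| = 7.900 ✓; bearing(K→Z) − bearing(K→G) = 107.0° ✓; |KZ| = 7.900 ✓; ∠(KZ, ZC) = 96.20° ✗; |ZC| = 33.40 ✓.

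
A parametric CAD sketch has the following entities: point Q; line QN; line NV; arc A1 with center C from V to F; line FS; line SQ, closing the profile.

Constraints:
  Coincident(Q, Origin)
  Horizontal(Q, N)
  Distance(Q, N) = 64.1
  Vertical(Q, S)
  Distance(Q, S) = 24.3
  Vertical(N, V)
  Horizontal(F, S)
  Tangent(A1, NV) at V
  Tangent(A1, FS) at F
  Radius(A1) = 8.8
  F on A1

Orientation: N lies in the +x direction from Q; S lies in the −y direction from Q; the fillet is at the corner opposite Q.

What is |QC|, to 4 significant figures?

57.43

Q is at the origin; QN is horizontal with |QN| = 64.1 and N on the +x side, so N = (64.10, 0.000). Q and S share the same x with |QS| = 24.3 and S on the −y side, so S = (0.000, -24.30). The virtual corner opposite Q is at (64.10, -24.30). The tangent condition forces CV to be normal to NV and A1 meets FS tangentially, so CF is at right angles to FS, with radius 8.8, so the center C sits 8.8 in from both sides at C = (55.30, -15.50). Then |QC| = |C − Q| = 57.43.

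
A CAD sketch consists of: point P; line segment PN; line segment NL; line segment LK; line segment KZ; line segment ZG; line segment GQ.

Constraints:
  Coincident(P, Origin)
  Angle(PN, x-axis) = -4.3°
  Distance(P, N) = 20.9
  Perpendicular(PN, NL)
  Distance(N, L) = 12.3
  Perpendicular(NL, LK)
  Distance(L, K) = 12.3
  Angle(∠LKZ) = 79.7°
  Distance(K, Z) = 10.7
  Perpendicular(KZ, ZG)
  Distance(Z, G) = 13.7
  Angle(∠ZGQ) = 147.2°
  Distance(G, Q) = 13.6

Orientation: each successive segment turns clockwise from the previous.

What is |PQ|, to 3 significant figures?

36.5

P is at the origin; PN runs at -4.3° with length 20.9, so N = (20.8, -1.57). PN ⟂ NL, so NL runs at -94.3°; with |NL| = 12.3, L = (19.9, -13.8). NL ⟂ LK, so LK runs at 176°; with |LK| = 12.3, K = (7.65, -12.9). ∠LKZ = 79.7° gives KZ at 75.4° from the x-axis; with |KZ| = 10.7, Z = (10.4, -2.56). KZ ⟂ ZG, so ZG runs at -14.6°; with |ZG| = 13.7, G = (23.6, -6.01). ∠ZGQ = 147.2° gives GQ at -47.4° from the x-axis; with |GQ| = 13.6, Q = (32.8, -16.0). Then |PQ| = |Q − P| = 36.5.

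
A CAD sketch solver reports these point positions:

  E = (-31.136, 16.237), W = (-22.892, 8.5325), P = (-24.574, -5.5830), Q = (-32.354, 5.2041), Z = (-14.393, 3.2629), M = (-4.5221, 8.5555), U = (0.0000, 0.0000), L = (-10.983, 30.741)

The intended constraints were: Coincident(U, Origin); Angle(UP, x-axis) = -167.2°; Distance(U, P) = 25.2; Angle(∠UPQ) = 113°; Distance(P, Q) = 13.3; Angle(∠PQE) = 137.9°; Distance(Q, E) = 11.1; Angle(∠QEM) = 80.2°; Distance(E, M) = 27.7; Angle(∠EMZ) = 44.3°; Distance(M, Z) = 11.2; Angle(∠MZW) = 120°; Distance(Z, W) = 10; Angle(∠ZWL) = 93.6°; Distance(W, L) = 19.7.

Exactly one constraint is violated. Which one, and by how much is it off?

Distance(W, L) = 19.7 — off by 5.50.

U = (0.00, 0.00) ✓; UP at -167.2° ✓; |UP| = 25.20 ✓; ∠UPQ = 113.0° ✓; |PQ| = 13.30 ✓; ∠PQE = 137.9° ✓; |QE| = 11.10 ✓; ∠QEM = 80.20° ✓; |EM| = 27.70 ✓; ∠EMZ = 44.30° ✓; |MZ| = 11.20 ✓; ∠MZW = 120.0° ✓; |ZW| = 10.00 ✓; ∠ZWL = 93.60° ✓; |WL| = 25.20 ✗.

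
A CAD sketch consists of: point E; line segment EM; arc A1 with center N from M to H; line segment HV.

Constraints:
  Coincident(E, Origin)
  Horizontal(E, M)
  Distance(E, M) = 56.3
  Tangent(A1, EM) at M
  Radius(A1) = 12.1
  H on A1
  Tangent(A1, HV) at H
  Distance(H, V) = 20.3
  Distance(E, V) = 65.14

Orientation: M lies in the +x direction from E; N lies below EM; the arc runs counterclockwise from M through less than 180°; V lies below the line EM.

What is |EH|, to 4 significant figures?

48.71

E is at the origin; EM is horizontal with |EM| = 56.3 and M on the +x side, so M = (56.30, 0.000). The tangent condition forces NM to be normal to EM, so N = M + (0, -12.1) = (56.30, -12.10). Since NH ⟂ HV (tangency), |NV| = √(12.1² + 20.3²) = 23.63 regardless of where H sits on A1. So V lies on both circle(E, 65.14) and circle(N, 23.63); the below-EM intersection is V = (54.51, -35.66). H is the foot of the tangent from V: H = (45.47, -17.49).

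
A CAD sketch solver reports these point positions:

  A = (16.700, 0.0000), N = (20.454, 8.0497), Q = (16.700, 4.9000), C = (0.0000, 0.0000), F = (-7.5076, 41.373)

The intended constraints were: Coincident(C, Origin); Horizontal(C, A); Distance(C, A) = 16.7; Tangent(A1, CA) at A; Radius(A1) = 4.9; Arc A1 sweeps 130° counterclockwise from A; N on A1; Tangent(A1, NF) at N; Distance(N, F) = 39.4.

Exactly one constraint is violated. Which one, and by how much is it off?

Distance(N, F) = 39.4 — off by 4.10.

C = (0.00, 0.00) ✓; C.y = 0.00, A.y = 0.00 ✓; |CA| = 16.70 ✓; ∠(QA, AC) = 90.00° ✓; |QA| = 4.900 ✓; bearing(Q→N) − bearing(Q→A) = 130.0° ✓; |QN| = 4.900 ✓; ∠(QN, NF) = 90.00° ✓; |NF| = 43.50 ✗.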